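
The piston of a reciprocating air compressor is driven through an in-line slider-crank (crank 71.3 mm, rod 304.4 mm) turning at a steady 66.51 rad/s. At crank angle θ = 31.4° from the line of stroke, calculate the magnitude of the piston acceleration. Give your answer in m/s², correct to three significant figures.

304

ω = 66.51 rad/s
x(θ) = r cosθ + √(L² − r² sin²θ); with ω constant, a = ω²·d²x/dθ².
d²x/dθ² = −r cosθ − r²(cos2θ)/√u − r⁴ sin²2θ/(4u^{3/2}),  u = L² − r² sin²θ = 0.0912794 m².
Substituting r = 0.0713 m, L = 0.3044 m, θ = 31.4°: d²x/dθ² = -0.068735 m.
a = ω²·d²x/dθ² = (66.51)²·(-0.068735) = -304.05 m/s²;  |a| = 304.05 m/s².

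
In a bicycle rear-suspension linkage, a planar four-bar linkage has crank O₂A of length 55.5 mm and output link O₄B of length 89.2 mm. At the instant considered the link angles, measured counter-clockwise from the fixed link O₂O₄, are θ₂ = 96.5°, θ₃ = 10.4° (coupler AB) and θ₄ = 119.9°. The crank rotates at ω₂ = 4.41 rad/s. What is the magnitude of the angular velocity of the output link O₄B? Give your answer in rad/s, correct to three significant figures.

ω₂ = 4.41 rad/s
Differentiating the loop-closure r₂e^{iθ₂}+r₃e^{iθ₃}=r₁+r₄e^{iθ₄} gives r₂ω₂e^{iθ₂}+r₃ω₃e^{iθ₃}=r₄ω₄e^{iθ₄}.
Eliminating the other unknown: ω₄ = r₂ω₂ sin(θ₂−θ₃) / [r₄ sin(θ₄−θ₃)].
Numerator sine = +0.99768; denominator sine = +0.94264.
Result = 0.0555·4.41·(+0.99768) / (0.0892·(+0.94264)) = +2.9041 rad/s; magnitude 2.9041 rad/s.

2.90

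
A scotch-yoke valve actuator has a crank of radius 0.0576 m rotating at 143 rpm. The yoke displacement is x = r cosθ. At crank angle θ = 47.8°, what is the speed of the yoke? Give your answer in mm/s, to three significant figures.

ω = 14.97 rad/s (from 143 rpm).
x = r cosθ ⇒ ẋ = −rω sinθ.
|v| = rω|sinθ| = 0.0576·14.97·|sin 47.8°| = 0.63899 m/s = 638.99 mm/s.

639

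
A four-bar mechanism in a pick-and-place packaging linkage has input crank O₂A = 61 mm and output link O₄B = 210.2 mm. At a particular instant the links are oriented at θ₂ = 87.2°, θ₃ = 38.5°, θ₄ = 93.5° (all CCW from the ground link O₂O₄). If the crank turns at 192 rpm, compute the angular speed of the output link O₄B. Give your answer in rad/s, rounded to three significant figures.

ω₂ = 20.11 rad/s (from 192 rpm).
Differentiating the loop-closure r₂e^{iθ₂}+r₃e^{iθ₃}=r₁+r₄e^{iθ₄} gives r₂ω₂e^{iθ₂}+r₃ω₃e^{iθ₃}=r₄ω₄e^{iθ₄}.
Eliminating the other unknown: ω₄ = r₂ω₂ sin(θ₂−θ₃) / [r₄ sin(θ₄−θ₃)].
Numerator sine = +0.75126; denominator sine = +0.81915.
Result = 0.061·20.11·(+0.75126) / (0.2102·(+0.81915)) = +5.3512 rad/s; magnitude 5.3512 rad/s.

5.35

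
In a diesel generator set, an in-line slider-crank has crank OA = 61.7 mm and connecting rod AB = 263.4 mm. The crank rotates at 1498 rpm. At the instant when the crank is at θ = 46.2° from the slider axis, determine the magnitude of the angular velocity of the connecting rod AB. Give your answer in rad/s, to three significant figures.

25.8

ω = 156.9 rad/s (converted from 1498 rpm).
The rod makes angle φ with the slider axis where L sinφ = r sinθ; differentiating, L cosφ·φ̇ = r ω cosθ.
L cosφ = √(L² − r² sin²θ) = 0.25961 m.
|ω_rod| = r ω |cosθ| / √(L² − r² sin²θ) = 0.0617·156.9·0.69214/0.25961 = 25.805 rad/s.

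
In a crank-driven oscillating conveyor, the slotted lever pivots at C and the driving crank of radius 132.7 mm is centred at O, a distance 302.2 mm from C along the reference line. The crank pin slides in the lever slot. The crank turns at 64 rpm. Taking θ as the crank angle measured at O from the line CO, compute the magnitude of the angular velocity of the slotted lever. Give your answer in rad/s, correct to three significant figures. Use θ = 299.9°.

1.69

ω = 6.702 rad/s (from 64 rpm).
Crank pin A relative to C: A = (d + r cosθ, r sinθ); lever angle φ = atan2(r sinθ, d + r cosθ).
Differentiating tanφ: φ̇ = rω(d cosθ + r)/(d² + r² + 2dr cosθ).
d² + r² + 2dr cosθ = |CA|² = 0.148915 m²;  d cosθ + r = +0.28334 m.
|ω_lever| = |0.1327·6.702·+0.28334| / 0.148915 = 1.6922 rad/s.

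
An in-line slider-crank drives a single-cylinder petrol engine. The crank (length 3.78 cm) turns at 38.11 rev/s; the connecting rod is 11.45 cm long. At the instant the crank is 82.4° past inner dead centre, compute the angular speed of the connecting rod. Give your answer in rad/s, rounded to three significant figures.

11.1

ω = 239.5 rad/s (converted from 38.11 rev/s).
The rod makes angle φ with the slider axis where L sinφ = r sinθ; differentiating, L cosφ·φ̇ = r ω cosθ.
L cosφ = √(L² − r² sin²θ) = 0.1082 m.
|ω_rod| = r ω |cosθ| / √(L² − r² sin²θ) = 0.0378·239.5·0.13226/0.1082 = 11.064 rad/s.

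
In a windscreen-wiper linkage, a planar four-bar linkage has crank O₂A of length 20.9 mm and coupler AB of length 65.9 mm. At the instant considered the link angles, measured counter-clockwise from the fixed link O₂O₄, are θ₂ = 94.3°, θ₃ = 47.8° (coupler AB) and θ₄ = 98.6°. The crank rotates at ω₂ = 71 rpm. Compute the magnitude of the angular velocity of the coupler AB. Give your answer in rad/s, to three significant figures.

ω₂ = 7.435 rad/s (from 71 rpm).
Differentiating the loop-closure r₂e^{iθ₂}+r₃e^{iθ₃}=r₁+r₄e^{iθ₄} gives r₂ω₂e^{iθ₂}+r₃ω₃e^{iθ₃}=r₄ω₄e^{iθ₄}.
Eliminating the other unknown: ω₃ = r₂ω₂ sin(θ₄−θ₂) / [r₃ sin(θ₃−θ₄)].
Numerator sine = +0.07498; denominator sine = -0.77494.
Result = 0.0209·7.435·(+0.07498) / (0.0659·(-0.77494)) = -0.22815 rad/s; magnitude 0.22815 rad/s.

0.228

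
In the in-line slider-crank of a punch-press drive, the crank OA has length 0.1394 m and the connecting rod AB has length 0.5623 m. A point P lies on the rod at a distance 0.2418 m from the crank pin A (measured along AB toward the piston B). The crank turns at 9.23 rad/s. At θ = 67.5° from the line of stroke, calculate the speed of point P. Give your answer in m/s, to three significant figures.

ω = 9.23 rad/s.  Crank-pin speed |V_A| = rω = 1.2867 m/s, perpendicular to OA.
Rod angle: sinφ = −(r/L) sinθ ⇒ φ = -13.241°; ω_rod = −rω cosθ/√(L²−r²sin²θ) = -0.89957 rad/s.
V_P = V_A + ω_rod × AP, with AP = 0.2418 m along the rod.
Components: V_Px = −rω sinθ − a·ω_rod·sinφ = -1.2385 m/s;  V_Py = rω cosθ + a·ω_rod·cosφ = +0.28065 m/s.
|V_P| = √(V_Px² + V_Py²) = 1.2699 m/s.

1.27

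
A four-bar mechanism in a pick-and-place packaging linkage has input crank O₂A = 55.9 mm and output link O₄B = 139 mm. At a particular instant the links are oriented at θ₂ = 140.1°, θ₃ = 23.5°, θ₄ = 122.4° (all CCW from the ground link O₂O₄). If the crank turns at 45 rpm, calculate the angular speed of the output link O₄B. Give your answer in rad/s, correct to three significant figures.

ω₂ = 4.712 rad/s (from 45 rpm).
Differentiating the loop-closure r₂e^{iθ₂}+r₃e^{iθ₃}=r₁+r₄e^{iθ₄} gives r₂ω₂e^{iθ₂}+r₃ω₃e^{iθ₃}=r₄ω₄e^{iθ₄}.
Eliminating the other unknown: ω₄ = r₂ω₂ sin(θ₂−θ₃) / [r₄ sin(θ₄−θ₃)].
Numerator sine = +0.89415; denominator sine = +0.98796.
Result = 0.0559·4.712·(+0.89415) / (0.139·(+0.98796)) = +1.7152 rad/s; magnitude 1.7152 rad/s.

1.72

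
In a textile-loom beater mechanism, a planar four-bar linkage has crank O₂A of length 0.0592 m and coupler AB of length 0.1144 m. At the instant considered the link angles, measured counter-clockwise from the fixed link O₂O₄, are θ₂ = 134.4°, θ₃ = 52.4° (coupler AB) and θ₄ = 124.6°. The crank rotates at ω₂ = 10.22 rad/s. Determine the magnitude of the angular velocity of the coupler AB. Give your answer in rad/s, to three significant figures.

0.945

ω₂ = 10.22 rad/s
Differentiating the loop-closure r₂e^{iθ₂}+r₃e^{iθ₃}=r₁+r₄e^{iθ₄} gives r₂ω₂e^{iθ₂}+r₃ω₃e^{iθ₃}=r₄ω₄e^{iθ₄}.
Eliminating the other unknown: ω₃ = r₂ω₂ sin(θ₄−θ₂) / [r₃ sin(θ₃−θ₄)].
Numerator sine = -0.17021; denominator sine = -0.95213.
Result = 0.0592·10.22·(-0.17021) / (0.1144·(-0.95213)) = +0.94544 rad/s; magnitude 0.94544 rad/s.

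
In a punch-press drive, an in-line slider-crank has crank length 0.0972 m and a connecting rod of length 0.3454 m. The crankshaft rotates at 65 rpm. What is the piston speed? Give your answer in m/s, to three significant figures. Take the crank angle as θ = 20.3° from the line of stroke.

0.290

ω = 2π·65/60 = 6.807 rad/s
For an in-line slider-crank, x = r cosθ + √(L² − r² sin²θ), so v = −rω sinθ·[1 + r cosθ/√(L² − r² sin²θ)].
With r = 0.0972 m, L = 0.3454 m, θ = 20.3°: √(L² − r² sin²θ) = 0.34375 m.
v = −0.0972·6.807·0.34694·[1 + 0.0972·0.93789/0.34375] = -0.29041 m/s.
|v| = 0.29041 m/s.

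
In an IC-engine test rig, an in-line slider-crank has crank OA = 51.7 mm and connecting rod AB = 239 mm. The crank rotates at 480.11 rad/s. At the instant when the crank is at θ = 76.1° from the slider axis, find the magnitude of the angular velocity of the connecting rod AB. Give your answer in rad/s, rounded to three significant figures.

ω = 480.1 rad/s
The rod makes angle φ with the slider axis where L sinφ = r sinθ; differentiating, L cosφ·φ̇ = r ω cosθ.
L cosφ = √(L² − r² sin²θ) = 0.23367 m.
|ω_rod| = r ω |cosθ| / √(L² − r² sin²θ) = 0.0517·480.1·0.24023/0.23367 = 25.518 rad/s.

25.5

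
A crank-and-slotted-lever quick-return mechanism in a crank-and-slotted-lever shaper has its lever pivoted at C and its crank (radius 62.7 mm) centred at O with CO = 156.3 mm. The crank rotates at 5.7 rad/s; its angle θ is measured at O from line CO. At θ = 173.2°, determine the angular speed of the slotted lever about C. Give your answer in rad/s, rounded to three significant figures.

ω = 5.7 rad/s
Crank pin A relative to C: A = (d + r cosθ, r sinθ); lever angle φ = atan2(r sinθ, d + r cosθ).
Differentiating tanφ: φ̇ = rω(d cosθ + r)/(d² + r² + 2dr cosθ).
d² + r² + 2dr cosθ = |CA|² = 0.00889884 m²;  d cosθ + r = -0.092501 m.
|ω_lever| = |0.0627·5.7·-0.092501| / 0.00889884 = 3.715 rad/s.

3.71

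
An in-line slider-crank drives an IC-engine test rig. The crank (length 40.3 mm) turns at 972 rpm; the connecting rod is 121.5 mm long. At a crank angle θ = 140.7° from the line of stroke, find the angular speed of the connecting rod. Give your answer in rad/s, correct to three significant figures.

26.7

ω = 101.8 rad/s (converted from 972 rpm).
The rod makes angle φ with the slider axis where L sinφ = r sinθ; differentiating, L cosφ·φ̇ = r ω cosθ.
L cosφ = √(L² − r² sin²θ) = 0.11879 m.
|ω_rod| = r ω |cosθ| / √(L² − r² sin²θ) = 0.0403·101.8·0.77384/0.11879 = 26.722 rad/s.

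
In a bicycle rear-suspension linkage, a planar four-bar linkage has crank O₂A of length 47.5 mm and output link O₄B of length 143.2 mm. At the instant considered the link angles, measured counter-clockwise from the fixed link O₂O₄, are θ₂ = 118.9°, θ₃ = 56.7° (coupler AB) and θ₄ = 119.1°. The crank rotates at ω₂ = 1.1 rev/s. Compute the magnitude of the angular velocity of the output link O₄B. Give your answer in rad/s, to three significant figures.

ω₂ = 6.912 rad/s (from 1.1 rev/s).
Differentiating the loop-closure r₂e^{iθ₂}+r₃e^{iθ₃}=r₁+r₄e^{iθ₄} gives r₂ω₂e^{iθ₂}+r₃ω₃e^{iθ₃}=r₄ω₄e^{iθ₄}.
Eliminating the other unknown: ω₄ = r₂ω₂ sin(θ₂−θ₃) / [r₄ sin(θ₄−θ₃)].
Numerator sine = +0.88458; denominator sine = +0.88620.
Result = 0.0475·6.912·(+0.88458) / (0.1432·(+0.88620)) = +2.2884 rad/s; magnitude 2.2884 rad/s.

2.29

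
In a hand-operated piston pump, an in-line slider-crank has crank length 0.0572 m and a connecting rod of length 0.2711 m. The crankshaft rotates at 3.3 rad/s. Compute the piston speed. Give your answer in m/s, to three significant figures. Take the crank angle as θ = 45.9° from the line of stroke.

0.156

ω = 3.3 rad/s
For an in-line slider-crank, x = r cosθ + √(L² − r² sin²θ), so v = −rω sinθ·[1 + r cosθ/√(L² − r² sin²θ)].
With r = 0.0572 m, L = 0.2711 m, θ = 45.9°: √(L² − r² sin²θ) = 0.26797 m.
v = −0.0572·3.3·0.71813·[1 + 0.0572·0.69591/0.26797] = -0.15569 m/s.
|v| = 0.15569 m/s.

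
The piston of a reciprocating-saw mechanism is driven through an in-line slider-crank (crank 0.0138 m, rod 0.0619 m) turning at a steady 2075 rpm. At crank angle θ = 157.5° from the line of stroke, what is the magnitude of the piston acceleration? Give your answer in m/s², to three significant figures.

498

ω = 2π·2075/60 = 217.3 rad/s
x(θ) = r cosθ + √(L² − r² sin²θ); with ω constant, a = ω²·d²x/dθ².
d²x/dθ² = −r cosθ − r²(cos2θ)/√u − r⁴ sin²2θ/(4u^{3/2}),  u = L² − r² sin²θ = 0.00380372 m².
Substituting r = 0.0138 m, L = 0.0619 m, θ = 157.5°: d²x/dθ² = +0.010547 m.
a = ω²·d²x/dθ² = (217.3)²·(+0.010547) = +497.98 m/s²;  |a| = 497.98 m/s².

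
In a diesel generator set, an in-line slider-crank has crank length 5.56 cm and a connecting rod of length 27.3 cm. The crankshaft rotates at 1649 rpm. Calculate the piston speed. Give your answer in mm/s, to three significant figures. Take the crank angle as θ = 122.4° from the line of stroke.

ω = 2π·1649/60 = 172.7 rad/s
For an in-line slider-crank, x = r cosθ + √(L² − r² sin²θ), so v = −rω sinθ·[1 + r cosθ/√(L² − r² sin²θ)].
With r = 0.0556 m, L = 0.273 m, θ = 122.4°: √(L² − r² sin²θ) = 0.26893 m.
v = −0.0556·172.7·0.84433·[1 + 0.0556·-0.53583/0.26893] = -7.2085 m/s.
|v| = 7.2085 m/s = 7208.5 mm/s.

7210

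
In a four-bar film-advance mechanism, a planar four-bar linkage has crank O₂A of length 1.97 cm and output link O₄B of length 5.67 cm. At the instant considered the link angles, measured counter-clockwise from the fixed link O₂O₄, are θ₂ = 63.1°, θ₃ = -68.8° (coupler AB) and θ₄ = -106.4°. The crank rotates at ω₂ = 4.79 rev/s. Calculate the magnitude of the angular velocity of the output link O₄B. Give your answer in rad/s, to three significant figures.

12.8

ω₂ = 30.1 rad/s (from 4.79 rev/s).
Differentiating the loop-closure r₂e^{iθ₂}+r₃e^{iθ₃}=r₁+r₄e^{iθ₄} gives r₂ω₂e^{iθ₂}+r₃ω₃e^{iθ₃}=r₄ω₄e^{iθ₄}.
Eliminating the other unknown: ω₄ = r₂ω₂ sin(θ₂−θ₃) / [r₄ sin(θ₄−θ₃)].
Numerator sine = +0.74431; denominator sine = -0.61015.
Result = 0.0197·30.1·(+0.74431) / (0.0567·(-0.61015)) = -12.756 rad/s; magnitude 12.756 rad/s.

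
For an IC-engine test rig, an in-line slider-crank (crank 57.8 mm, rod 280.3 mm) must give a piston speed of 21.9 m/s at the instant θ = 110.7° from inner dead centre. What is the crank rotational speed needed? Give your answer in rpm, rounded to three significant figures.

For an in-line slider-crank, |v_piston| = rω|sinθ|·[1 + r cosθ/√(L² − r² sin²θ)].
With r = 0.0578 m, L = 0.2803 m, θ = 110.7°: the bracketed kinematic factor |dx/dθ| = 0.050052 m.
ω = v/|dx/dθ| = 21.9/0.050052 = 437.54 rad/s.
N = 60ω/(2π) = 4178.2 rpm.

4180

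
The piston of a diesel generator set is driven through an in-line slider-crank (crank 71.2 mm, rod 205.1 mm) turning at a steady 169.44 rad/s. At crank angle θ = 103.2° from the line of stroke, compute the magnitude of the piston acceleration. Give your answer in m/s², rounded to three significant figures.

1140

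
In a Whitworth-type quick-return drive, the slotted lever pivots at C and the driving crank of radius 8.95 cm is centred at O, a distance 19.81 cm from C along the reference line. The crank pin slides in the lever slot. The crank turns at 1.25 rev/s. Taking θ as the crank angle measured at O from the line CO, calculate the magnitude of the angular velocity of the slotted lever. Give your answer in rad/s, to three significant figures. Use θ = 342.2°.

2.41

ω = 7.854 rad/s (from 1.25 rev/s).
Crank pin A relative to C: A = (d + r cosθ, r sinθ); lever angle φ = atan2(r sinθ, d + r cosθ).
Differentiating tanφ: φ̇ = rω(d cosθ + r)/(d² + r² + 2dr cosθ).
d² + r² + 2dr cosθ = |CA|² = 0.0810163 m²;  d cosθ + r = +0.27812 m.
|ω_lever| = |0.0895·7.854·+0.27812| / 0.0810163 = 2.4131 rad/s.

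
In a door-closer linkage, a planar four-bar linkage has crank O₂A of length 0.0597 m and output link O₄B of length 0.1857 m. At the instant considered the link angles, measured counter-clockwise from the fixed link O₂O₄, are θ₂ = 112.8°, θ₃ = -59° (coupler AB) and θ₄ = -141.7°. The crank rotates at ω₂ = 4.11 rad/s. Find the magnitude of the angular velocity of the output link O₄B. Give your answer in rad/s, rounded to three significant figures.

ω₂ = 4.11 rad/s
Differentiating the loop-closure r₂e^{iθ₂}+r₃e^{iθ₃}=r₁+r₄e^{iθ₄} gives r₂ω₂e^{iθ₂}+r₃ω₃e^{iθ₃}=r₄ω₄e^{iθ₄}.
Eliminating the other unknown: ω₄ = r₂ω₂ sin(θ₂−θ₃) / [r₄ sin(θ₄−θ₃)].
Numerator sine = +0.14263; denominator sine = -0.99189.
Result = 0.0597·4.11·(+0.14263) / (0.1857·(-0.99189)) = -0.19 rad/s; magnitude 0.19 rad/s.

0.190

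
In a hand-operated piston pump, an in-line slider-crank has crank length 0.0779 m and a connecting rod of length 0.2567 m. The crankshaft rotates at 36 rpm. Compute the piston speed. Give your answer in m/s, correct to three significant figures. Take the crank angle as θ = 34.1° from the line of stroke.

0.207

ω = 2π·36/60 = 3.77 rad/s
For an in-line slider-crank, x = r cosθ + √(L² − r² sin²θ), so v = −rω sinθ·[1 + r cosθ/√(L² − r² sin²θ)].
With r = 0.0779 m, L = 0.2567 m, θ = 34.1°: √(L² − r² sin²θ) = 0.25296 m.
v = −0.0779·3.77·0.56064·[1 + 0.0779·0.82806/0.25296] = -0.20663 m/s.
|v| = 0.20663 m/s.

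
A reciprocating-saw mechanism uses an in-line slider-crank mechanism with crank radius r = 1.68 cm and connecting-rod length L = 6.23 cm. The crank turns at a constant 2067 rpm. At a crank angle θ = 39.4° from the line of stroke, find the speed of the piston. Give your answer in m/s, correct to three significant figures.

2.80

ω = 2π·2067/60 = 216.5 rad/s
For an in-line slider-crank, x = r cosθ + √(L² − r² sin²θ), so v = −rω sinθ·[1 + r cosθ/√(L² − r² sin²θ)].
With r = 0.0168 m, L = 0.0623 m, θ = 39.4°: √(L² − r² sin²θ) = 0.061381 m.
v = −0.0168·216.5·0.63473·[1 + 0.0168·0.77273/0.061381] = -2.7963 m/s.
|v| = 2.7963 m/s.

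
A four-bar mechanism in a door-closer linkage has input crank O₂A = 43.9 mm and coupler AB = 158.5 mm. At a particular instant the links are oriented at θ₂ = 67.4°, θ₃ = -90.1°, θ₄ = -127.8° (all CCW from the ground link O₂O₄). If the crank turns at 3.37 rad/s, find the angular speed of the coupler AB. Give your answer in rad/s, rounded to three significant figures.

0.400

ω₂ = 3.37 rad/s
Differentiating the loop-closure r₂e^{iθ₂}+r₃e^{iθ₃}=r₁+r₄e^{iθ₄} gives r₂ω₂e^{iθ₂}+r₃ω₃e^{iθ₃}=r₄ω₄e^{iθ₄}.
Eliminating the other unknown: ω₃ = r₂ω₂ sin(θ₄−θ₂) / [r₃ sin(θ₃−θ₄)].
Numerator sine = +0.26219; denominator sine = +0.61153.
Result = 0.0439·3.37·(+0.26219) / (0.1585·(+0.61153)) = +0.40019 rad/s; magnitude 0.40019 rad/s.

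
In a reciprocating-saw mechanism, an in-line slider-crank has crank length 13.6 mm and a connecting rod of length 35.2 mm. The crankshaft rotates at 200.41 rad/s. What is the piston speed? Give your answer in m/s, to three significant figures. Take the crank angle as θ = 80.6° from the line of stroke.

ω = 200.4 rad/s
For an in-line slider-crank, x = r cosθ + √(L² − r² sin²θ), so v = −rω sinθ·[1 + r cosθ/√(L² − r² sin²θ)].
With r = 0.0136 m, L = 0.0352 m, θ = 80.6°: √(L² − r² sin²θ) = 0.032542 m.
v = −0.0136·200.4·0.98657·[1 + 0.0136·0.16333/0.032542] = -2.8725 m/s.
|v| = 2.8725 m/s.

2.87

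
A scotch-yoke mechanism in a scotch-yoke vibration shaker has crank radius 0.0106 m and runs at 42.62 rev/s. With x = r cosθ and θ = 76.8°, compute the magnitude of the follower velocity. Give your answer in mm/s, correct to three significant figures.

2760

ω = 267.8 rad/s (from 42.62 rev/s).
x = r cosθ ⇒ ẋ = −rω sinθ.
|v| = rω|sinθ| = 0.0106·267.8·|sin 76.8°| = 2.7636 m/s = 2763.6 mm/s.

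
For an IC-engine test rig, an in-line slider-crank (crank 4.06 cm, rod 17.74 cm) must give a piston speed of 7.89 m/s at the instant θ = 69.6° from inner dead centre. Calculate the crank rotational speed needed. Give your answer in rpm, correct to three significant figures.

1830

For an in-line slider-crank, |v_piston| = rω|sinθ|·[1 + r cosθ/√(L² − r² sin²θ)].
With r = 0.0406 m, L = 0.1774 m, θ = 69.6°: the bracketed kinematic factor |dx/dθ| = 0.041162 m.
ω = v/|dx/dθ| = 7.89/0.041162 = 191.68 rad/s.
N = 60ω/(2π) = 1830.4 rpm.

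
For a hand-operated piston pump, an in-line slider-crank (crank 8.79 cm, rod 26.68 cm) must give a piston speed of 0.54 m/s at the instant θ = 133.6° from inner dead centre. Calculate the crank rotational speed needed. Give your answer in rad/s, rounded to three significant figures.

11.1

For an in-line slider-crank, |v_piston| = rω|sinθ|·[1 + r cosθ/√(L² − r² sin²θ)].
With r = 0.0879 m, L = 0.2668 m, θ = 133.6°: the bracketed kinematic factor |dx/dθ| = 0.048762 m.
ω = v/|dx/dθ| = 0.54/0.048762 = 11.074 rad/s.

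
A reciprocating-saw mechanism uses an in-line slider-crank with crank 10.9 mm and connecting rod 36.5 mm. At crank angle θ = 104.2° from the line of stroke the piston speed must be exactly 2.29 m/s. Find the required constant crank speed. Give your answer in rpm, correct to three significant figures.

For an in-line slider-crank, |v_piston| = rω|sinθ|·[1 + r cosθ/√(L² − r² sin²θ)].
With r = 0.0109 m, L = 0.0365 m, θ = 104.2°: the bracketed kinematic factor |dx/dθ| = 0.0097582 m.
ω = v/|dx/dθ| = 2.29/0.0097582 = 234.67 rad/s.
N = 60ω/(2π) = 2241 rpm.

2240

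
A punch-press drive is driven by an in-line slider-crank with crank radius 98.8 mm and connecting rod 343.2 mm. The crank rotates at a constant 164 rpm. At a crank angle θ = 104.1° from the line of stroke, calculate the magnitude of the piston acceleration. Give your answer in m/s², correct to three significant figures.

14.8

ω = 2π·164/60 = 17.17 rad/s
x(θ) = r cosθ + √(L² − r² sin²θ); with ω constant, a = ω²·d²x/dθ².
d²x/dθ² = −r cosθ − r²(cos2θ)/√u − r⁴ sin²2θ/(4u^{3/2}),  u = L² − r² sin²θ = 0.108604 m².
Substituting r = 0.0988 m, L = 0.3432 m, θ = 104.1°: d²x/dθ² = +0.050025 m.
a = ω²·d²x/dθ² = (17.17)²·(+0.050025) = +14.755 m/s²;  |a| = 14.755 m/s².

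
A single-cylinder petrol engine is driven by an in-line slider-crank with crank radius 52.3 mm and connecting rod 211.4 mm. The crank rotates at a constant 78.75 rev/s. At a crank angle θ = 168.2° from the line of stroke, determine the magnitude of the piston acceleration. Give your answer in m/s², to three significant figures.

ω = 2π·78.8 = 494.8 rad/s
x(θ) = r cosθ + √(L² − r² sin²θ); with ω constant, a = ω²·d²x/dθ².
d²x/dθ² = −r cosθ − r²(cos2θ)/√u − r⁴ sin²2θ/(4u^{3/2}),  u = L² − r² sin²θ = 0.0445756 m².
Substituting r = 0.0523 m, L = 0.2114 m, θ = 168.2°: d²x/dθ² = +0.039291 m.
a = ω²·d²x/dθ² = (494.8)²·(+0.039291) = +9619.5 m/s²;  |a| = 9619.5 m/s².

9620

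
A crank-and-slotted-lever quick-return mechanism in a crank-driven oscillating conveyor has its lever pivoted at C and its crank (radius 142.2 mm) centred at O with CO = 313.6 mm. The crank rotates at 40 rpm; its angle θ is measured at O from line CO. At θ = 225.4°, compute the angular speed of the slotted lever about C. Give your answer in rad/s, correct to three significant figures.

0.830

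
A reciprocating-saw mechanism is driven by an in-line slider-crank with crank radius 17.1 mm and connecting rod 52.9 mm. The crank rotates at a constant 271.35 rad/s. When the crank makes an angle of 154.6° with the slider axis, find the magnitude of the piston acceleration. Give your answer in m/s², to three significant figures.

ω = 271.4 rad/s
x(θ) = r cosθ + √(L² − r² sin²θ); with ω constant, a = ω²·d²x/dθ².
d²x/dθ² = −r cosθ − r²(cos2θ)/√u − r⁴ sin²2θ/(4u^{3/2}),  u = L² − r² sin²θ = 0.00274461 m².
Substituting r = 0.0171 m, L = 0.0529 m, θ = 154.6°: d²x/dθ² = +0.01183 m.
a = ω²·d²x/dθ² = (271.4)²·(+0.01183) = +871.06 m/s²;  |a| = 871.06 m/s².

871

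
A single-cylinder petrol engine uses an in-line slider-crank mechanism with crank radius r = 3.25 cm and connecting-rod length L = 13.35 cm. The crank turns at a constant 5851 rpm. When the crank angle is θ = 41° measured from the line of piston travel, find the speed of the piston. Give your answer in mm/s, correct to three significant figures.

ω = 2π·5851/60 = 612.7 rad/s
For an in-line slider-crank, x = r cosθ + √(L² − r² sin²θ), so v = −rω sinθ·[1 + r cosθ/√(L² − r² sin²θ)].
With r = 0.0325 m, L = 0.1335 m, θ = 41°: √(L² − r² sin²θ) = 0.13179 m.
v = −0.0325·612.7·0.65606·[1 + 0.0325·0.75471/0.13179] = -15.496 m/s.
|v| = 15.496 m/s = 15496 mm/s.

15500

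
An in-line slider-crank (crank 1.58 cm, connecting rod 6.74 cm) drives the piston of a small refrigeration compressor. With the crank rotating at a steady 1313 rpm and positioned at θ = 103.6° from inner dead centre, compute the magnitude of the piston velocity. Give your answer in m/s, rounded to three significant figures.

1.99

ω = 2π·1313/60 = 137.5 rad/s
For an in-line slider-crank, x = r cosθ + √(L² − r² sin²θ), so v = −rω sinθ·[1 + r cosθ/√(L² − r² sin²θ)].
With r = 0.0158 m, L = 0.0674 m, θ = 103.6°: √(L² − r² sin²θ) = 0.065627 m.
v = −0.0158·137.5·0.97196·[1 + 0.0158·-0.23514/0.065627] = -1.992 m/s.
|v| = 1.992 m/s.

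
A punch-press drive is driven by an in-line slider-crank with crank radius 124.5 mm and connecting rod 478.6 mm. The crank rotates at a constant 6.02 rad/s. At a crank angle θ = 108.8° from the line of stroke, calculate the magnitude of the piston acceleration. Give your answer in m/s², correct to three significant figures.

ω = 6.02 rad/s
x(θ) = r cosθ + √(L² − r² sin²θ); with ω constant, a = ω²·d²x/dθ².
d²x/dθ² = −r cosθ − r²(cos2θ)/√u − r⁴ sin²2θ/(4u^{3/2}),  u = L² − r² sin²θ = 0.215167 m².
Substituting r = 0.1245 m, L = 0.4786 m, θ = 108.8°: d²x/dθ² = +0.066373 m.
a = ω²·d²x/dθ² = (6.02)²·(+0.066373) = +2.4054 m/s²;  |a| = 2.4054 m/s².

2.41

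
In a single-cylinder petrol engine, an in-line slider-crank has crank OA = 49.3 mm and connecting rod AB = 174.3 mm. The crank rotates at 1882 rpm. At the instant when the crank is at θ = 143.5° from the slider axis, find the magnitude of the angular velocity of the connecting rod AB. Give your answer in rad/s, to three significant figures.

ω = 197.1 rad/s (converted from 1882 rpm).
The rod makes angle φ with the slider axis where L sinφ = r sinθ; differentiating, L cosφ·φ̇ = r ω cosθ.
L cosφ = √(L² − r² sin²θ) = 0.17182 m.
|ω_rod| = r ω |cosθ| / √(L² − r² sin²θ) = 0.0493·197.1·0.80386/0.17182 = 45.458 rad/s.

45.5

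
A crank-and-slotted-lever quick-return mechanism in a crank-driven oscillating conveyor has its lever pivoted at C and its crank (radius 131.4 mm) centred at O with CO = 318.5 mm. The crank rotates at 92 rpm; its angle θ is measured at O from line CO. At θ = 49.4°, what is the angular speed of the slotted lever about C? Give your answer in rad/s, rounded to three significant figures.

ω = 9.634 rad/s (from 92 rpm).
Crank pin A relative to C: A = (d + r cosθ, r sinθ); lever angle φ = atan2(r sinθ, d + r cosθ).
Differentiating tanφ: φ̇ = rω(d cosθ + r)/(d² + r² + 2dr cosθ).
d² + r² + 2dr cosθ = |CA|² = 0.173179 m²;  d cosθ + r = +0.33867 m.
|ω_lever| = |0.1314·9.634·+0.33867| / 0.173179 = 2.4757 rad/s.

2.48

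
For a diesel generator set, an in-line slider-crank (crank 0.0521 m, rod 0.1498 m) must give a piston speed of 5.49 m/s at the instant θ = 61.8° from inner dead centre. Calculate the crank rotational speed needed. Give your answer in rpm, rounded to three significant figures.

For an in-line slider-crank, |v_piston| = rω|sinθ|·[1 + r cosθ/√(L² − r² sin²θ)].
With r = 0.0521 m, L = 0.1498 m, θ = 61.8°: the bracketed kinematic factor |dx/dθ| = 0.053844 m.
ω = v/|dx/dθ| = 5.49/0.053844 = 101.96 rad/s.
N = 60ω/(2π) = 973.66 rpm.

974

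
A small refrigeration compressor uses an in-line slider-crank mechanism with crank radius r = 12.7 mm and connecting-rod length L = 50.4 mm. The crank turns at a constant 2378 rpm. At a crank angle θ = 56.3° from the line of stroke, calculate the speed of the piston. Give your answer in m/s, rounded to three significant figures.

3.01

ω = 2π·2378/60 = 249 rad/s
For an in-line slider-crank, x = r cosθ + √(L² − r² sin²θ), so v = −rω sinθ·[1 + r cosθ/√(L² − r² sin²θ)].
With r = 0.0127 m, L = 0.0504 m, θ = 56.3°: √(L² − r² sin²θ) = 0.04928 m.
v = −0.0127·249·0.83195·[1 + 0.0127·0.55484/0.04928] = -3.0074 m/s.
|v| = 3.0074 m/s.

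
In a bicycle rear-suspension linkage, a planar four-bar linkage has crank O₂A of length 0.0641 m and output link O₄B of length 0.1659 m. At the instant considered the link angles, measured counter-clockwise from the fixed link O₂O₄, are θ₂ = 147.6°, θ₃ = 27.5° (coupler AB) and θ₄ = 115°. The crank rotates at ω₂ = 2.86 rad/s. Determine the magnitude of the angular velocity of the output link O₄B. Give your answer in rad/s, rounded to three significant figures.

ω₂ = 2.86 rad/s
Differentiating the loop-closure r₂e^{iθ₂}+r₃e^{iθ₃}=r₁+r₄e^{iθ₄} gives r₂ω₂e^{iθ₂}+r₃ω₃e^{iθ₃}=r₄ω₄e^{iθ₄}.
Eliminating the other unknown: ω₄ = r₂ω₂ sin(θ₂−θ₃) / [r₄ sin(θ₄−θ₃)].
Numerator sine = +0.86515; denominator sine = +0.99905.
Result = 0.0641·2.86·(+0.86515) / (0.1659·(+0.99905)) = +0.95694 rad/s; magnitude 0.95694 rad/s.

0.957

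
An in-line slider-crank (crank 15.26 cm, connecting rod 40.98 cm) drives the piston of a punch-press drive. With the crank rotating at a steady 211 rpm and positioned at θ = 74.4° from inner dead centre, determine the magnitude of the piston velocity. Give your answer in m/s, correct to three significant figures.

3.60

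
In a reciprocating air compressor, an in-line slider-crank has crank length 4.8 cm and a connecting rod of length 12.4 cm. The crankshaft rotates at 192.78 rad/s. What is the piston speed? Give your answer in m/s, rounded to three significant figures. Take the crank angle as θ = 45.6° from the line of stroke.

ω = 192.8 rad/s
For an in-line slider-crank, x = r cosθ + √(L² − r² sin²θ), so v = −rω sinθ·[1 + r cosθ/√(L² − r² sin²θ)].
With r = 0.048 m, L = 0.124 m, θ = 45.6°: √(L² − r² sin²θ) = 0.11916 m.
v = −0.048·192.8·0.71447·[1 + 0.048·0.69966/0.11916] = -8.4746 m/s.
|v| = 8.4746 m/s.

8.47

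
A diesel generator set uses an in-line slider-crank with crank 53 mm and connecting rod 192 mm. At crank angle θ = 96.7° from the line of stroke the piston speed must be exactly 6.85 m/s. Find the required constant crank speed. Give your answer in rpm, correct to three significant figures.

1290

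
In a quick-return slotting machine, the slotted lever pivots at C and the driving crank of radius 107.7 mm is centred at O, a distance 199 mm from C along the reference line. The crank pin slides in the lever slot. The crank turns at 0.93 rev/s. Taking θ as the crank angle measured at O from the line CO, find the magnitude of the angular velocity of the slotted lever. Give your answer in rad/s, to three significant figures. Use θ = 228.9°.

ω = 5.843 rad/s (from 0.93 rev/s).
Crank pin A relative to C: A = (d + r cosθ, r sinθ); lever angle φ = atan2(r sinθ, d + r cosθ).
Differentiating tanφ: φ̇ = rω(d cosθ + r)/(d² + r² + 2dr cosθ).
d² + r² + 2dr cosθ = |CA|² = 0.0230222 m²;  d cosθ + r = -0.023118 m.
|ω_lever| = |0.1077·5.843·-0.023118| / 0.0230222 = 0.63194 rad/s.

0.632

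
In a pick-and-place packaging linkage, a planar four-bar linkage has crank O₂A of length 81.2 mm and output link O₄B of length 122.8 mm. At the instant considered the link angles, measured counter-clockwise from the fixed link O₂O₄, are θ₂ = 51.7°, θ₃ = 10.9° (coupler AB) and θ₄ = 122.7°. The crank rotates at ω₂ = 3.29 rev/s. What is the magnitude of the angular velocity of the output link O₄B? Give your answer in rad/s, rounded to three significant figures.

9.62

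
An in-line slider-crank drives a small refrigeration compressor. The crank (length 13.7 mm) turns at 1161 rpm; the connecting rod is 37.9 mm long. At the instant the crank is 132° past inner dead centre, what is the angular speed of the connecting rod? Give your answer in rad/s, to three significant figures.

30.5

ω = 121.6 rad/s (converted from 1161 rpm).
The rod makes angle φ with the slider axis where L sinφ = r sinθ; differentiating, L cosφ·φ̇ = r ω cosθ.
L cosφ = √(L² − r² sin²θ) = 0.036507 m.
|ω_rod| = r ω |cosθ| / √(L² − r² sin²θ) = 0.0137·121.6·0.66913/0.036507 = 30.529 rad/s.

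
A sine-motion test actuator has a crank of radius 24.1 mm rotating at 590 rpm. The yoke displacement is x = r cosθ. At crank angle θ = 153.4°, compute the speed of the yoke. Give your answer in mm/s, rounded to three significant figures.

667

ω = 61.78 rad/s (from 590 rpm).
x = r cosθ ⇒ ẋ = −rω sinθ.
|v| = rω|sinθ| = 0.0241·61.78·|sin 153.4°| = 0.66672 m/s = 666.72 mm/s.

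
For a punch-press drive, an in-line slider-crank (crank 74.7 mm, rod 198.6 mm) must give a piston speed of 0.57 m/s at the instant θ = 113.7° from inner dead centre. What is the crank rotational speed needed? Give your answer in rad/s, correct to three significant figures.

For an in-line slider-crank, |v_piston| = rω|sinθ|·[1 + r cosθ/√(L² − r² sin²θ)].
With r = 0.0747 m, L = 0.1986 m, θ = 113.7°: the bracketed kinematic factor |dx/dθ| = 0.057385 m.
ω = v/|dx/dθ| = 0.57/0.057385 = 9.9329 rad/s.

9.93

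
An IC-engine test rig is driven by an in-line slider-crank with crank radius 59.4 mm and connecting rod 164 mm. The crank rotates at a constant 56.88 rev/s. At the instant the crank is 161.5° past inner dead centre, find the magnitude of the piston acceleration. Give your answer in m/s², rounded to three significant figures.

4950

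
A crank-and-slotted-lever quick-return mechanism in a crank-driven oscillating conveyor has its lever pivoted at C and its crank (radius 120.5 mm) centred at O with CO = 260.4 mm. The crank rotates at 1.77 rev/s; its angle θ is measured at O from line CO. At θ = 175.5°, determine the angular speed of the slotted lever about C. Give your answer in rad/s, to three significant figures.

9.43

ω = 11.12 rad/s (from 1.77 rev/s).
Crank pin A relative to C: A = (d + r cosθ, r sinθ); lever angle φ = atan2(r sinθ, d + r cosθ).
Differentiating tanφ: φ̇ = rω(d cosθ + r)/(d² + r² + 2dr cosθ).
d² + r² + 2dr cosθ = |CA|² = 0.0197655 m²;  d cosθ + r = -0.1391 m.
|ω_lever| = |0.1205·11.12·-0.1391| / 0.0197655 = 9.4309 rad/s.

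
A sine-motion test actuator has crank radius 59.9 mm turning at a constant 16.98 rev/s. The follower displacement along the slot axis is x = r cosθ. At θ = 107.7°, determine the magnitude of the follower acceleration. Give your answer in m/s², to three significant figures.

ω = 106.7 rad/s (from 16.98 rev/s).
x = r cosθ ⇒ ẍ = −rω² cosθ (ω constant).
|a| = rω²|cosθ| = 0.0599·(106.7)²·|cos 107.7°| = 207.29 m/s².

207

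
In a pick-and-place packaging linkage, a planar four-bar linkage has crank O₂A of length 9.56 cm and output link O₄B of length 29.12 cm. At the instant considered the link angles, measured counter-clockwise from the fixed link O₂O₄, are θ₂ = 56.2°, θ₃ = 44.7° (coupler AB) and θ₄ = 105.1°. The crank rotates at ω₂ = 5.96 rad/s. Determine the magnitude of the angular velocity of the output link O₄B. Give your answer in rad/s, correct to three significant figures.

ω₂ = 5.96 rad/s
Differentiating the loop-closure r₂e^{iθ₂}+r₃e^{iθ₃}=r₁+r₄e^{iθ₄} gives r₂ω₂e^{iθ₂}+r₃ω₃e^{iθ₃}=r₄ω₄e^{iθ₄}.
Eliminating the other unknown: ω₄ = r₂ω₂ sin(θ₂−θ₃) / [r₄ sin(θ₄−θ₃)].
Numerator sine = +0.19937; denominator sine = +0.86949.
Result = 0.0956·5.96·(+0.19937) / (0.2912·(+0.86949)) = +0.44864 rad/s; magnitude 0.44864 rad/s.

0.449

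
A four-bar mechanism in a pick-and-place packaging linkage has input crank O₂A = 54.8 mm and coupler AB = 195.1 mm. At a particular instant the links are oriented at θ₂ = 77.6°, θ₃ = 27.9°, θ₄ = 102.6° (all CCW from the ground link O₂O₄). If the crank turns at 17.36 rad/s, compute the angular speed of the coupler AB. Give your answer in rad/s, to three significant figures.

2.14

ω₂ = 17.36 rad/s
Differentiating the loop-closure r₂e^{iθ₂}+r₃e^{iθ₃}=r₁+r₄e^{iθ₄} gives r₂ω₂e^{iθ₂}+r₃ω₃e^{iθ₃}=r₄ω₄e^{iθ₄}.
Eliminating the other unknown: ω₃ = r₂ω₂ sin(θ₄−θ₂) / [r₃ sin(θ₃−θ₄)].
Numerator sine = +0.42262; denominator sine = -0.96456.
Result = 0.0548·17.36·(+0.42262) / (0.1951·(-0.96456)) = -2.1365 rad/s; magnitude 2.1365 rad/s.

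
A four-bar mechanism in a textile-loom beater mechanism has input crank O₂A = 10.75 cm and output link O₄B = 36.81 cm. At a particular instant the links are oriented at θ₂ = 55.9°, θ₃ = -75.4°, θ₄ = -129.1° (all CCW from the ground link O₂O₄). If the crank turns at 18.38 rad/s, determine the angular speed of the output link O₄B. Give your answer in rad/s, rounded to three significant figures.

ω₂ = 18.38 rad/s
Differentiating the loop-closure r₂e^{iθ₂}+r₃e^{iθ₃}=r₁+r₄e^{iθ₄} gives r₂ω₂e^{iθ₂}+r₃ω₃e^{iθ₃}=r₄ω₄e^{iθ₄}.
Eliminating the other unknown: ω₄ = r₂ω₂ sin(θ₂−θ₃) / [r₄ sin(θ₄−θ₃)].
Numerator sine = +0.75126; denominator sine = -0.80593.
Result = 0.1075·18.38·(+0.75126) / (0.3681·(-0.80593)) = -5.0036 rad/s; magnitude 5.0036 rad/s.

5.00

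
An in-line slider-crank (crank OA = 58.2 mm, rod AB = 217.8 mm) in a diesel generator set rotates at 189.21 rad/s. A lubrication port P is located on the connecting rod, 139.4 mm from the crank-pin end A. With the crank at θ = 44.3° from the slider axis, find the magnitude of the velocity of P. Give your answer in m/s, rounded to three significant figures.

ω = 189.2 rad/s.  Crank-pin speed |V_A| = rω = 11.012 m/s, perpendicular to OA.
Rod angle: sinφ = −(r/L) sinθ ⇒ φ = -10.756°; ω_rod = −rω cosθ/√(L²−r²sin²θ) = -36.833 rad/s.
V_P = V_A + ω_rod × AP, with AP = 0.1394 m along the rod.
Components: V_Px = −rω sinθ − a·ω_rod·sinφ = -8.6492 m/s;  V_Py = rω cosθ + a·ω_rod·cosφ = +2.837 m/s.
|V_P| = √(V_Px² + V_Py²) = 9.1026 m/s.

9.10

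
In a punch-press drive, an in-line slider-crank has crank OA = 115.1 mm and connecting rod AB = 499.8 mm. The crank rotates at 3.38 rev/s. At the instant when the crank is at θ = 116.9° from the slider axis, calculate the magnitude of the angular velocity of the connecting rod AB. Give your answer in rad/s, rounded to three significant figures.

2.26

ω = 21.24 rad/s (converted from 3.38 rev/s).
The rod makes angle φ with the slider axis where L sinφ = r sinθ; differentiating, L cosφ·φ̇ = r ω cosθ.
L cosφ = √(L² − r² sin²θ) = 0.48915 m.
|ω_rod| = r ω |cosθ| / √(L² − r² sin²θ) = 0.1151·21.24·0.45243/0.48915 = 2.2609 rad/s.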